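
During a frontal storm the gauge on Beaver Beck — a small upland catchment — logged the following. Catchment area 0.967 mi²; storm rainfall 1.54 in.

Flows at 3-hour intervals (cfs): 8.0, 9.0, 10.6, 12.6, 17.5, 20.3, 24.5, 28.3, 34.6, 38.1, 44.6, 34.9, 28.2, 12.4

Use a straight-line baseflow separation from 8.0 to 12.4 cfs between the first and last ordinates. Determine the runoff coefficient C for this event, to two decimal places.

ΣQ_DR = 180.8 cfs; V = ΣQ_DR·Δt = 1.953 × 10^6 ft³.
Runoff depth d = V / A = 0.8692 in.
C = d / P = 0.8692 / 1.54 = 0.56.

C ≈ 0.56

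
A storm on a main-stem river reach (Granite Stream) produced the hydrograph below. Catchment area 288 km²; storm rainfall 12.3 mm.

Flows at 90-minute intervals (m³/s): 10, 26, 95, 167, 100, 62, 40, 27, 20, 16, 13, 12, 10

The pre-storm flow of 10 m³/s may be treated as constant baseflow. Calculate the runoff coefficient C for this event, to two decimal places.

C ≈ 0.71

ΣQ_DR = 468.0 m³/s; V = ΣQ_DR·Δt = 2.527 × 10^6 m³.
Runoff depth d = V / A = 8.775 mm.
C = d / P = 8.775 / 12.3 = 0.71.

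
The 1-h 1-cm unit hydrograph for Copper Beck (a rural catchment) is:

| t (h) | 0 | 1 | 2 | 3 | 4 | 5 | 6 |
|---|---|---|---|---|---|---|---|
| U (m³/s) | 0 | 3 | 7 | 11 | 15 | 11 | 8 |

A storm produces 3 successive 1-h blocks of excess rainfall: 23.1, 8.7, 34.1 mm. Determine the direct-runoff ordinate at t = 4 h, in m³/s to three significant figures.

By discrete convolution, Q_j = Σ (P_i / 10 mm) · U_{j−i}.
At t = 4 h (j=4): Q = (23.1/10)·15 + (8.7/10)·11 + (34.1/10)·7 = 68.1 m³/s.

Q ≈ 68.1 m³/s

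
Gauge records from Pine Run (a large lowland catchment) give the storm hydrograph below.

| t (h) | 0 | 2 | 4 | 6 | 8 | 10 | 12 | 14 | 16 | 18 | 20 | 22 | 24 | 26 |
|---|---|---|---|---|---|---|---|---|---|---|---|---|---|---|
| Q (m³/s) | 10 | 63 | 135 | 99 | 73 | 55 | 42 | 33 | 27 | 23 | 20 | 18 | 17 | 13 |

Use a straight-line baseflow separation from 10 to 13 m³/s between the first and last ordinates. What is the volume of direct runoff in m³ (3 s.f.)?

Direct-runoff ordinates (Q − Q_b): 0.00, 52.77, 124.54, 88.31, 62.08, 43.85, 30.62, 21.38, 15.15, 10.92, 7.69, 5.46, 4.23, 0.00 m³/s.
ΣQ_DR = 467.0 m³/s.
With Δt = 2 h = 7200 s, V = ΣQ_DR · Δt = 467.0 × 7200 = 3.36 × 10^6 m³.

V ≈ 3.36 × 10^6 m³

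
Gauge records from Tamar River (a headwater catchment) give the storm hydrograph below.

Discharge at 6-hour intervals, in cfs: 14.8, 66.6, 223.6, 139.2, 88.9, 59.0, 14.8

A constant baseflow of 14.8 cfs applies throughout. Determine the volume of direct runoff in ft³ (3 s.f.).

V ≈ 1.09 × 10^7 ft³

Direct-runoff ordinates (Q − Q_b): 0.0, 51.8, 208.8, 124.4, 74.1, 44.2, 0.0 cfs.
ΣQ_DR = 503.3 cfs.
With Δt = 6 h = 21600 s, V = ΣQ_DR · Δt = 503.3 × 21600 = 1.09 × 10^7 ft³.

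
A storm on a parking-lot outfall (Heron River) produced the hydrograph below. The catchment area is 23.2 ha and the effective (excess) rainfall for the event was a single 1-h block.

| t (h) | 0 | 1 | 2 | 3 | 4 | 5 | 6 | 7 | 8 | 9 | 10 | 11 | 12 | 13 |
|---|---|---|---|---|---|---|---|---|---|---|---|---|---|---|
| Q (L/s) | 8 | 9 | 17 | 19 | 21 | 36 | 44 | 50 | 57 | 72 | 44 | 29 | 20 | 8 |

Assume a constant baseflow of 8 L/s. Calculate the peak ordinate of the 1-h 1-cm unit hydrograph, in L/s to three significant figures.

U_p ≈ 128 L/s

Direct runoff: 0.0, 1.0, 9.0, 11.0, 13.0, 28.0, 36.0, 42.0, 49.0, 64.0, 36.0, 21.0, 12.0, 0.0 L/s; ΣQ_DR = 322.0 L/s, peak = 64.0 L/s.
Runoff depth d = ΣQ_DR·Δt / A = 322.0 × 3600 / (23.2 ha) = 4.997 mm.
The 1-cm UH is the DRH scaled by (10 mm)/d, so U_p = 64.0 × 10/4.997 = 128 L/s.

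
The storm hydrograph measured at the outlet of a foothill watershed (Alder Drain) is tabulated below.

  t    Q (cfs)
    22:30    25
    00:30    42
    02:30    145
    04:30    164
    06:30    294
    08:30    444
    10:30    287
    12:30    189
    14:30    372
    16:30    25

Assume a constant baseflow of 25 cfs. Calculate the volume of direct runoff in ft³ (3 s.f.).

Direct-runoff ordinates (Q − Q_b): 0.0, 17.0, 120.0, 139.0, 269.0, 419.0, 262.0, 164.0, 347.0, 0.0 cfs.
ΣQ_DR = 1737 cfs.
With Δt = 2 h = 7200 s, V = ΣQ_DR · Δt = 1737 × 7200 = 1.25 × 10^7 ft³.

V ≈ 1.25 × 10^7 ft³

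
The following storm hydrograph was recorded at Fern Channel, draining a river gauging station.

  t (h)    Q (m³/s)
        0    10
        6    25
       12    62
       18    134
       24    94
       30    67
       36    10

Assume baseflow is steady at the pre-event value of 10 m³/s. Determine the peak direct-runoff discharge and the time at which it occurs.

Q_p = 124.0 m³/s at t = 18 h

Subtracting baseflow gives direct-runoff ordinates: 0.0, 15.0, 52.0, 124.0, 84.0, 57.0, 0.0 m³/s.
The maximum is 124.0 m³/s, occurring at the reading for t = 18 h.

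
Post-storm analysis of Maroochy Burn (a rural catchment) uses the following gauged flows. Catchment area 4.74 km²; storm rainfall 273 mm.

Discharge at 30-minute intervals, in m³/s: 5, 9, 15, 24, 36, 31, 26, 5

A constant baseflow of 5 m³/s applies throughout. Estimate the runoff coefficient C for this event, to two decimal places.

ΣQ_DR = 111.0 m³/s; V = ΣQ_DR·Δt = 1.998 × 10^5 m³.
Runoff depth d = V / A = 42.15 mm.
C = d / P = 42.15 / 273 = 0.15.

C ≈ 0.15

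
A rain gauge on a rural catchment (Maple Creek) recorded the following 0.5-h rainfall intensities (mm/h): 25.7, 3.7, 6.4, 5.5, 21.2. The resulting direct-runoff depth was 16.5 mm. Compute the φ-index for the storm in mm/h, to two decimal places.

Only the 2 blocks with intensity above φ contribute runoff: 25.7, 21.2 mm/h.
Σ(I−φ)·Δt = d  ⇒  (25.7+21.2 − 2φ)·0.5 = 16.5
φ = (46.90 − 16.5/0.5) / 2 = 6.95 mm/h.

φ ≈ 6.95 mm/h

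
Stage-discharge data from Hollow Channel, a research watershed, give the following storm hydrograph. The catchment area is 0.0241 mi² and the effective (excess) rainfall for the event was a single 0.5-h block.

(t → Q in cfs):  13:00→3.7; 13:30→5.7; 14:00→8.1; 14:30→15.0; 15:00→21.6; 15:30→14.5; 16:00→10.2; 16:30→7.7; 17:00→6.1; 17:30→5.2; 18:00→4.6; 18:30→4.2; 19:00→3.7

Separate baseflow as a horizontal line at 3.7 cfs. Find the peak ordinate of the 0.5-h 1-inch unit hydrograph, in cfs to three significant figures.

U_p ≈ 8.95 cfs

Direct runoff: 0.0, 2.0, 4.4, 11.3, 17.9, 10.8, 6.5, 4.0, 2.4, 1.5, 0.9, 0.5, 0.0 cfs; ΣQ_DR = 62.20 cfs, peak = 17.9 cfs.
Runoff depth d = ΣQ_DR·Δt / A = 62.20 × 1800 / (0.0241 mi²) = 2.000 in.
The 1-inch UH is the DRH scaled by (1 in)/d, so U_p = 17.9 × 1/2.000 = 8.95 cfs.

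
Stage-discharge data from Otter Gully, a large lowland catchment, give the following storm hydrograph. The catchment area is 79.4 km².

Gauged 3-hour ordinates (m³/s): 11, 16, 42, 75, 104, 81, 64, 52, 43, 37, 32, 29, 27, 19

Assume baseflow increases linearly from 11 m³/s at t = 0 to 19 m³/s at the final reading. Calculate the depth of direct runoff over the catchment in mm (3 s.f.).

Direct runoff: 0.00, 4.38, 29.77, 62.15, 90.54, 66.92, 49.31, 36.69, 27.08, 20.46, 14.85, 11.23, 8.62, 0.00 m³/s; ΣQ_DR = 422.0 m³/s.
V = ΣQ_DR · Δt = 422.0 × 10800 s = 4.558 × 10^6 m³.
Over A = 79.4 km², depth = V / A = 57.4 mm.

d ≈ 57.4 mm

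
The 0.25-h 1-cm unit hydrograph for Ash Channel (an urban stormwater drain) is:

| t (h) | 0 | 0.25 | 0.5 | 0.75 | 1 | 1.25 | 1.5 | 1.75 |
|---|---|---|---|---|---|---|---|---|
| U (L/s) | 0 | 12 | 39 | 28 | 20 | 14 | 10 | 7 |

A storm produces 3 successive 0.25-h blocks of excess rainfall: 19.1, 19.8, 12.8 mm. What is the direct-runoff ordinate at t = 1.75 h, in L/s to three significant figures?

By discrete convolution, Q_j = Σ (P_i / 10 mm) · U_{j−i}.
At t = 1.75 h (j=7): Q = (19.1/10)·7 + (19.8/10)·10 + (12.8/10)·14 = 51.1 L/s.

Q ≈ 51.1 L/s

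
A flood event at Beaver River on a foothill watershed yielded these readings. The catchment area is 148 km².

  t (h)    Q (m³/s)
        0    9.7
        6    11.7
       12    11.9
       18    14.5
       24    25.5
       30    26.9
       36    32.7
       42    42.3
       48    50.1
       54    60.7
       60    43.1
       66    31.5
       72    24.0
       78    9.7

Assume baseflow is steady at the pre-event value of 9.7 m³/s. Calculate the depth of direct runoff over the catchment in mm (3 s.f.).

Direct runoff: 0.0, 2.0, 2.2, 4.8, 15.8, 17.2, 23.0, 32.6, 40.4, 51.0, 33.4, 21.8, 14.3, 0.0 m³/s; ΣQ_DR = 258.5 m³/s.
V = ΣQ_DR · Δt = 258.5 × 21600 s = 5.584 × 10^6 m³.
Over A = 148 km², depth = V / A = 37.7 mm.

d ≈ 37.7 mm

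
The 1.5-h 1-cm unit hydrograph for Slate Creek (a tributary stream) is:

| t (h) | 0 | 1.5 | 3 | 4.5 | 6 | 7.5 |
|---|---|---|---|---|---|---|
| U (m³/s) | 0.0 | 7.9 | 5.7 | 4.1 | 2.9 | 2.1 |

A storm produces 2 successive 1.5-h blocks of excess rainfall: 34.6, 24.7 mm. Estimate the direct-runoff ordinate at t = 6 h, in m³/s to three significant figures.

By discrete convolution, Q_j = Σ (P_i / 10 mm) · U_{j−i}.
At t = 6 h (j=4): Q = (34.6/10)·2.9 + (24.7/10)·4.1 = 20.2 m³/s.

Q ≈ 20.2 m³/s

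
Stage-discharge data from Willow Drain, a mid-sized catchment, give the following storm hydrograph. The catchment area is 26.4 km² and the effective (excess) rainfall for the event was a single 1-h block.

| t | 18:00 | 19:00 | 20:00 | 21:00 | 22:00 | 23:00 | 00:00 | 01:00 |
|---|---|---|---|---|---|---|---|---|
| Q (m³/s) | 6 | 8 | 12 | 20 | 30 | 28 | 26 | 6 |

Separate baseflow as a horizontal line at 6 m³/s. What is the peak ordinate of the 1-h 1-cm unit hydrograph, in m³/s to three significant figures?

Direct runoff: 0.0, 2.0, 6.0, 14.0, 24.0, 22.0, 20.0, 0.0 m³/s; ΣQ_DR = 88.00 m³/s, peak = 24.0 m³/s.
Runoff depth d = ΣQ_DR·Δt / A = 88.00 × 3600 / (26.4 km²) = 12.00 mm.
The 1-cm UH is the DRH scaled by (10 mm)/d, so U_p = 24.0 × 10/12.00 = 20.0 m³/s.

U_p ≈ 20.0 m³/s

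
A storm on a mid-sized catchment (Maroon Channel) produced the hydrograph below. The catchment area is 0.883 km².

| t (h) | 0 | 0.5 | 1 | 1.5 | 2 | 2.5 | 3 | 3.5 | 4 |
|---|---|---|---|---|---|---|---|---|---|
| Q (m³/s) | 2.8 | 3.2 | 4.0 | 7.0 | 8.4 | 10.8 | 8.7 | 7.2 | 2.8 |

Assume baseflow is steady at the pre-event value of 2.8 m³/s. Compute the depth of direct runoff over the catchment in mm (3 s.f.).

Direct runoff: 0.0, 0.4, 1.2, 4.2, 5.6, 8.0, 5.9, 4.4, 0.0 m³/s; ΣQ_DR = 29.70 m³/s.
V = ΣQ_DR · Δt = 29.70 × 1800 s = 53460 m³.
Over A = 0.883 km², depth = V / A = 60.5 mm.

d ≈ 60.5 mm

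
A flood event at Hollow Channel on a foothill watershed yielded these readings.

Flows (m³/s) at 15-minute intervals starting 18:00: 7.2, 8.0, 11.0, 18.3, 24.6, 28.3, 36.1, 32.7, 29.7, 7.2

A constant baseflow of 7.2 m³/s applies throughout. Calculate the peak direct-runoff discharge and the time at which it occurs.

Subtracting baseflow gives direct-runoff ordinates: 0.0, 0.8, 3.8, 11.1, 17.4, 21.1, 28.9, 25.5, 22.5, 0.0 m³/s.
The maximum is 28.9 m³/s, occurring at the reading for t = 19:30.

Q_p = 28.9 m³/s at t = 19:30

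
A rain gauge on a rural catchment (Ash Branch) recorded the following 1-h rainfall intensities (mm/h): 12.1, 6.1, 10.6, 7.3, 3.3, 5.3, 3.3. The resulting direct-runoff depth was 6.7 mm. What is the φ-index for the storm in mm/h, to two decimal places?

Only the 2 blocks with intensity above φ contribute runoff: 12.1, 10.6 mm/h.
Σ(I−φ)·Δt = d  ⇒  (12.1+10.6 − 2φ)·1 = 6.7
φ = (22.70 − 6.7/1) / 2 = 8.00 mm/h.

φ ≈ 8.00 mm/h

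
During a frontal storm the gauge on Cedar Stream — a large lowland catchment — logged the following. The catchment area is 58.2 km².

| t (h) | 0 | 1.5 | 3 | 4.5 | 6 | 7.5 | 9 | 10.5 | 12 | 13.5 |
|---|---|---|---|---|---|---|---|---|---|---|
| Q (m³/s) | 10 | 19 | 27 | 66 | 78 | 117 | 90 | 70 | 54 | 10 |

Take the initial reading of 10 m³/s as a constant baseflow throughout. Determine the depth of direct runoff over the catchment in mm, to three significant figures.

Direct runoff: 0.0, 9.0, 17.0, 56.0, 68.0, 107.0, 80.0, 60.0, 44.0, 0.0 m³/s; ΣQ_DR = 441.0 m³/s.
V = ΣQ_DR · Δt = 441.0 × 5400 s = 2.381 × 10^6 m³.
Over A = 58.2 km², depth = V / A = 40.9 mm.

d ≈ 40.9 mm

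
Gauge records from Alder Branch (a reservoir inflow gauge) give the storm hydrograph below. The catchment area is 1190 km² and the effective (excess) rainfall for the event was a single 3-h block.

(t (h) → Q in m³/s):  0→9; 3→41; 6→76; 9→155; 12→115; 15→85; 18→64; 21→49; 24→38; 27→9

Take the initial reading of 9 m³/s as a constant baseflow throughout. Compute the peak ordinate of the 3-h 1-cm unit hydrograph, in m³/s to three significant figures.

Direct runoff: 0.0, 32.0, 67.0, 146.0, 106.0, 76.0, 55.0, 40.0, 29.0, 0.0 m³/s; ΣQ_DR = 551.0 m³/s, peak = 146.0 m³/s.
Runoff depth d = ΣQ_DR·Δt / A = 551.0 × 10800 / (1190 km²) = 5.001 mm.
The 1-cm UH is the DRH scaled by (10 mm)/d, so U_p = 146.0 × 10/5.001 = 292 m³/s.

U_p ≈ 292 m³/s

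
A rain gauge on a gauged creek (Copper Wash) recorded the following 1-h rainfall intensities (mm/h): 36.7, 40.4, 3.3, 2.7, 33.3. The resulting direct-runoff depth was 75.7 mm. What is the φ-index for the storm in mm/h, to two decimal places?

φ ≈ 11.57 mm/h

Only the 3 blocks with intensity above φ contribute runoff: 36.7, 40.4, 33.3 mm/h.
Σ(I−φ)·Δt = d  ⇒  (36.7+40.4+33.3 − 3φ)·1 = 75.7
φ = (110.4 − 75.7/1) / 3 = 11.57 mm/h.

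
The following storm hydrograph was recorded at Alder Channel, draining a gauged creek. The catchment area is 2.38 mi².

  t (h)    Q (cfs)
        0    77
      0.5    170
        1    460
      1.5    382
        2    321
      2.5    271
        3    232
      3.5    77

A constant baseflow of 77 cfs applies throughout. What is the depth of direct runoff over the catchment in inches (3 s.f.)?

Direct runoff: 0.0, 93.0, 383.0, 305.0, 244.0, 194.0, 155.0, 0.0 cfs; ΣQ_DR = 1374 cfs.
V = ΣQ_DR · Δt = 1374 × 1800 s = 2.473 × 10^6 ft³.
Over A = 2.38 mi², depth = V / A = 0.447 in.

d ≈ 0.447 in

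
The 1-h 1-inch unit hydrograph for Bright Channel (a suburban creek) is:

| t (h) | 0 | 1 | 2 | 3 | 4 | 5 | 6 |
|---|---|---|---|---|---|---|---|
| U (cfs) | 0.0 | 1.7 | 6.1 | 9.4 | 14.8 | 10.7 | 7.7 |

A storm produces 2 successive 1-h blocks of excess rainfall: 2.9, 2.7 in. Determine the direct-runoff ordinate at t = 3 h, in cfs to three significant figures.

Q ≈ 43.7 cfs

By discrete convolution, Q_j = Σ (P_i / 1 in) · U_{j−i}.
At t = 3 h (j=3): Q = (2.9/1)·9.4 + (2.7/1)·6.1 = 43.7 cfs.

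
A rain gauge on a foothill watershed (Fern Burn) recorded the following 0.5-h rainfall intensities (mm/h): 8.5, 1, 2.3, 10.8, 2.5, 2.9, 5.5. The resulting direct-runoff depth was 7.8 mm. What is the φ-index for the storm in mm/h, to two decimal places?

Only the 3 blocks with intensity above φ contribute runoff: 8.5, 10.8, 5.5 mm/h.
Σ(I−φ)·Δt = d  ⇒  (8.5+10.8+5.5 − 3φ)·0.5 = 7.8
φ = (24.80 − 7.8/0.5) / 3 = 3.07 mm/h.

φ ≈ 3.07 mm/h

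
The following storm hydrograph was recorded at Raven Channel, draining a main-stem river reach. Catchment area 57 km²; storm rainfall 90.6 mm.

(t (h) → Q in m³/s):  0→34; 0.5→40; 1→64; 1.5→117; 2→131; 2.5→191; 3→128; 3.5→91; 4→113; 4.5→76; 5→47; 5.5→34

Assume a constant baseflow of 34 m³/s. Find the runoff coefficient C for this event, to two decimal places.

ΣQ_DR = 658.0 m³/s; V = ΣQ_DR·Δt = 1.184 × 10^6 m³.
Runoff depth d = V / A = 20.78 mm.
C = d / P = 20.78 / 90.6 = 0.23.

C ≈ 0.23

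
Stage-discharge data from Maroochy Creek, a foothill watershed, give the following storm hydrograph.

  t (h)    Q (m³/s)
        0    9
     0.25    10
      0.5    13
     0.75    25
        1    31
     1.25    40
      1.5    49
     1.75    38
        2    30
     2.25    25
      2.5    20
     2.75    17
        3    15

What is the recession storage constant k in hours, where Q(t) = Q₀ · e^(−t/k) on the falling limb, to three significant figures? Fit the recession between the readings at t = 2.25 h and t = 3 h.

On the falling limb, Q drops from 25 to 15 m³/s between t = 2.25 h and t = 3 h (Δt = 0.75 h).
k = −Δt / ln(Q₂/Q₁) = −0.75 / ln(15/25) = 1.47 h.

k ≈ 1.47 h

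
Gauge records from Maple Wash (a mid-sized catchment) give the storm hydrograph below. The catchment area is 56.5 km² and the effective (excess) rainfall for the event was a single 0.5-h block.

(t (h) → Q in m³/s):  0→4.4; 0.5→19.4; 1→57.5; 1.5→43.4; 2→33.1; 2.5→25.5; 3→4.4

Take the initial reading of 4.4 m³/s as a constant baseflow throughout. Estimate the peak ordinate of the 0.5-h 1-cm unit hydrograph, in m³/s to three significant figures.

Direct runoff: 0.0, 15.0, 53.1, 39.0, 28.7, 21.1, 0.0 m³/s; ΣQ_DR = 156.9 m³/s, peak = 53.1 m³/s.
Runoff depth d = ΣQ_DR·Δt / A = 156.9 × 1800 / (56.5 km²) = 4.999 mm.
The 1-cm UH is the DRH scaled by (10 mm)/d, so U_p = 53.1 × 10/4.999 = 106 m³/s.

U_p ≈ 106 m³/s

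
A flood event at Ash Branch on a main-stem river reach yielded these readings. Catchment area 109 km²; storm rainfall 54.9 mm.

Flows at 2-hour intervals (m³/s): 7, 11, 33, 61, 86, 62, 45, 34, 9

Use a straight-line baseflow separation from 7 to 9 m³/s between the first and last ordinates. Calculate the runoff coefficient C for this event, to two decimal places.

C ≈ 0.33

ΣQ_DR = 276.0 m³/s; V = ΣQ_DR·Δt = 1.987 × 10^6 m³.
Runoff depth d = V / A = 18.23 mm.
C = d / P = 18.23 / 54.9 = 0.33.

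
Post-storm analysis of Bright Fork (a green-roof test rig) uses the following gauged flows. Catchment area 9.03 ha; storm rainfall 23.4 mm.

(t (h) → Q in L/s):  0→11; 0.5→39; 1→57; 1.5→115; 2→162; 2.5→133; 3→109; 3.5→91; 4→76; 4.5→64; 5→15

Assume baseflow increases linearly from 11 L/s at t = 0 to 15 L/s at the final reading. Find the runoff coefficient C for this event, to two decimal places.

ΣQ_DR = 729.0 L/s; V = ΣQ_DR·Δt = 1.312 × 10^6 L.
Runoff depth d = V / A = 14.53 mm.
C = d / P = 14.53 / 23.4 = 0.62.

C ≈ 0.62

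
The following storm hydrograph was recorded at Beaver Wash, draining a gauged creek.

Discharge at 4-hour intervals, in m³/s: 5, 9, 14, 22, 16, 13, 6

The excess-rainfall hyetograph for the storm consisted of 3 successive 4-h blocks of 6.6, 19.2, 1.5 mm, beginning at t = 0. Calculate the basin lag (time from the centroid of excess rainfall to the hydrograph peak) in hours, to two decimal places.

Centroid of excess rainfall: t_c = Σ P_i·t̄_i / ΣP_i = 5.2527 h (block centres at 2, 6, 10 h).
Hydrograph peak occurs at t = 12 h, so basin lag t_L = 12 − 5.2527 = 6.75 h.

t_L ≈ 6.75 h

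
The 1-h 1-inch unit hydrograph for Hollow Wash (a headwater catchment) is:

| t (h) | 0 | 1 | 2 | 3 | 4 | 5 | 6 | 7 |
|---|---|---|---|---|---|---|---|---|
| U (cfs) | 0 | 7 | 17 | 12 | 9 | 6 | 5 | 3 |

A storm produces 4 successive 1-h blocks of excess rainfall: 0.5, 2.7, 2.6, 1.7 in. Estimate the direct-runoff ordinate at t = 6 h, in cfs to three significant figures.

By discrete convolution, Q_j = Σ (P_i / 1 in) · U_{j−i}.
At t = 6 h (j=6): Q = (0.5/1)·5 + (2.7/1)·6 + (2.6/1)·9 + (1.7/1)·12 = 62.5 cfs.

Q ≈ 62.5 cfs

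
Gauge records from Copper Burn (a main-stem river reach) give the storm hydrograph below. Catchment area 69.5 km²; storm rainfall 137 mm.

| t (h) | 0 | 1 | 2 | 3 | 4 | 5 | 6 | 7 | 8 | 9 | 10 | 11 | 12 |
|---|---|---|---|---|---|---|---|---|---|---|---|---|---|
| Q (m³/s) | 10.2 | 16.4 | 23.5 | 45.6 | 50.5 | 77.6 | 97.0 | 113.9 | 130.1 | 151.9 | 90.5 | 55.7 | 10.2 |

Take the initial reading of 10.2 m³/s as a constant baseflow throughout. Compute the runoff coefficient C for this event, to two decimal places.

ΣQ_DR = 740.5 m³/s; V = ΣQ_DR·Δt = 2.666 × 10^6 m³.
Runoff depth d = V / A = 38.36 mm.
C = d / P = 38.36 / 137 = 0.28.

C ≈ 0.28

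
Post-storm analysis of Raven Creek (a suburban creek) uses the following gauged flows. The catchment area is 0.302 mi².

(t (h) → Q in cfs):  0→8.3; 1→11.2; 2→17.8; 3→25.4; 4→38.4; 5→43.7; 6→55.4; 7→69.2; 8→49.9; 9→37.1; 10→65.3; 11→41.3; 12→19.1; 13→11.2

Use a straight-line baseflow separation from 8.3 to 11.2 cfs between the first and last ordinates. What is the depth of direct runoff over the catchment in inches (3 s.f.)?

d ≈ 1.83 in

Direct runoff: 0.00, 2.68, 9.05, 16.43, 29.21, 34.28, 45.76, 59.34, 39.82, 26.79, 54.77, 30.55, 8.12, 0.00 cfs; ΣQ_DR = 356.8 cfs.
V = ΣQ_DR · Δt = 356.8 × 3600 s = 1.284 × 10^6 ft³.
Over A = 0.302 mi², depth = V / A = 1.83 in.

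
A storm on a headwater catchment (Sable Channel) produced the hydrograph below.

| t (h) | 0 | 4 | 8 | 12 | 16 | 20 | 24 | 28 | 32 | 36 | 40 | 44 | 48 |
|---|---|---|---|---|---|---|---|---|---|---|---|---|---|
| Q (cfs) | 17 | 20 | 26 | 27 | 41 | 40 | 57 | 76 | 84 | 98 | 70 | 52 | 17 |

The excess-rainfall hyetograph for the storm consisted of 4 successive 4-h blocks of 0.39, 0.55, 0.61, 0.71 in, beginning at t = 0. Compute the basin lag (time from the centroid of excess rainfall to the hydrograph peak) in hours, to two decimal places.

Centroid of excess rainfall: t_c = Σ P_i·t̄_i / ΣP_i = 8.9027 h (block centres at 2, 6, 10, 14 h).
Hydrograph peak occurs at t = 36 h, so basin lag t_L = 36 − 8.9027 = 27.10 h.

t_L ≈ 27.10 h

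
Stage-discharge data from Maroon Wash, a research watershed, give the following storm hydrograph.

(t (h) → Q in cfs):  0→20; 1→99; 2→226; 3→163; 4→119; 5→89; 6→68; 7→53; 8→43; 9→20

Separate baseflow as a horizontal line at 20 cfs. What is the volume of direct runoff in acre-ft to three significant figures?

Direct-runoff ordinates (Q − Q_b): 0.0, 79.0, 206.0, 143.0, 99.0, 69.0, 48.0, 33.0, 23.0, 0.0 cfs.
ΣQ_DR = 700.0 cfs.
With Δt = 1 h = 3600 s, V = ΣQ_DR · Δt = 700.0 × 3600 = 2.52 × 10^6 ft³ = 57.9 acre-ft.

V ≈ 57.9 acre-ft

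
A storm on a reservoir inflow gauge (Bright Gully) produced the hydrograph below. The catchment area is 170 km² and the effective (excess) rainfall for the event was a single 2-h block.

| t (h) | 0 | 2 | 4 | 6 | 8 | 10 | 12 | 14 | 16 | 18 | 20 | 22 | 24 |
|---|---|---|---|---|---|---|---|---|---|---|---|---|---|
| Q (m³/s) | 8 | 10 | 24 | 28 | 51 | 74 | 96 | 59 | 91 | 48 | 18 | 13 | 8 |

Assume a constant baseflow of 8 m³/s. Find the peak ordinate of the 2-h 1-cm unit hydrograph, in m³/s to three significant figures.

Direct runoff: 0.0, 2.0, 16.0, 20.0, 43.0, 66.0, 88.0, 51.0, 83.0, 40.0, 10.0, 5.0, 0.0 m³/s; ΣQ_DR = 424.0 m³/s, peak = 88.0 m³/s.
Runoff depth d = ΣQ_DR·Δt / A = 424.0 × 7200 / (170 km²) = 17.96 mm.
The 1-cm UH is the DRH scaled by (10 mm)/d, so U_p = 88.0 × 10/17.96 = 49.0 m³/s.

U_p ≈ 49.0 m³/s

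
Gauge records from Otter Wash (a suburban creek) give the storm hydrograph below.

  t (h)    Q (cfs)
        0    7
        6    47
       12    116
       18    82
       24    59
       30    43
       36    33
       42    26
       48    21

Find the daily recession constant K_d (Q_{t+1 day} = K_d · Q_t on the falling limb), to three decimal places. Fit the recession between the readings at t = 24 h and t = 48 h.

K_d ≈ 0.356

Between t = 24 h and t = 48 h the flow falls from 59 to 21 cfs over 4×6 h = 24 h.
Per-interval ratio K = (21/59)^(1/4) = 0.7724; K_d = K^(24/6) = 0.356.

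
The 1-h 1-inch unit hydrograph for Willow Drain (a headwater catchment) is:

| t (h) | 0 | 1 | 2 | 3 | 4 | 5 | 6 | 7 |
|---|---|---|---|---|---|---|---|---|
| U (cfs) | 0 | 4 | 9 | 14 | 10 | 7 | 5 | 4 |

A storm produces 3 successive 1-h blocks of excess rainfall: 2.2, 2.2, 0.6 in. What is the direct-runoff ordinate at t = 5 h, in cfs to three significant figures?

By discrete convolution, Q_j = Σ (P_i / 1 in) · U_{j−i}.
At t = 5 h (j=5): Q = (2.2/1)·7 + (2.2/1)·10 + (0.6/1)·14 = 45.8 cfs.

Q ≈ 45.8 cfs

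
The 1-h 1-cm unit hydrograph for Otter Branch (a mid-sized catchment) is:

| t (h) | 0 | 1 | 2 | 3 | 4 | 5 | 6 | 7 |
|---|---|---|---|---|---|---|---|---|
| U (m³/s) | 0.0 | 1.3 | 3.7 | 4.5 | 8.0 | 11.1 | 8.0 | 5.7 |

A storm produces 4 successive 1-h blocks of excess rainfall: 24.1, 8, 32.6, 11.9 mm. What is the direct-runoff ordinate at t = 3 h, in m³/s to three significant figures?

By discrete convolution, Q_j = Σ (P_i / 10 mm) · U_{j−i}.
At t = 3 h (j=3): Q = (24.1/10)·4.5 + (8/10)·3.7 + (32.6/10)·1.3 + (11.9/10)·0.0 = 18.0 m³/s.

Q ≈ 18.0 m³/s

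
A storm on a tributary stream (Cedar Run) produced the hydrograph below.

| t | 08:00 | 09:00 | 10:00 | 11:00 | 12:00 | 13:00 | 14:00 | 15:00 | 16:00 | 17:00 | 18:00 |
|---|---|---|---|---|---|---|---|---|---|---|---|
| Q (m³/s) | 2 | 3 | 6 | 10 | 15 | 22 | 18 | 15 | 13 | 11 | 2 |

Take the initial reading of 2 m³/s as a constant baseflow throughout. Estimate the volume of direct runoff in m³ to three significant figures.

Direct-runoff ordinates (Q − Q_b): 0.0, 1.0, 4.0, 8.0, 13.0, 20.0, 16.0, 13.0, 11.0, 9.0, 0.0 m³/s.
ΣQ_DR = 95.00 m³/s.
With Δt = 1 h = 3600 s, V = ΣQ_DR · Δt = 95.00 × 3600 = 3.42 × 10^5 m³.

V ≈ 3.42 × 10^5 m³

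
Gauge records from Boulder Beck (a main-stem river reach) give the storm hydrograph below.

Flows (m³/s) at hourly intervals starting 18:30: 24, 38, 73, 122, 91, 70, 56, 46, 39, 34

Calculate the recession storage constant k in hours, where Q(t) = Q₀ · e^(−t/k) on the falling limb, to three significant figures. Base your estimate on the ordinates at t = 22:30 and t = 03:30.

k ≈ 5.08 h

On the falling limb, Q drops from 91 to 34 m³/s between t = 22:30 and t = 03:30 (Δt = 5 h).
k = −Δt / ln(Q₂/Q₁) = −5 / ln(34/91) = 5.08 h.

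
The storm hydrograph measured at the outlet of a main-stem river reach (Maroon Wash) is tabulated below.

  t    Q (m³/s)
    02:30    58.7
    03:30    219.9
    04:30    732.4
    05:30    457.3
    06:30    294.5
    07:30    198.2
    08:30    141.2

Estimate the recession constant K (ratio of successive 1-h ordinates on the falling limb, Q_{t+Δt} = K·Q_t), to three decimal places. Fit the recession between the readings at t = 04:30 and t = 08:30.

K ≈ 0.663

Using the recession-limb readings at t = 04:30 and t = 08:30: Q falls from 732.4 to 141.2 m³/s over 4 intervals.
K = (Q₂/Q₁)^(1/4) = (141.2/732.4)^(1/4) = 0.663.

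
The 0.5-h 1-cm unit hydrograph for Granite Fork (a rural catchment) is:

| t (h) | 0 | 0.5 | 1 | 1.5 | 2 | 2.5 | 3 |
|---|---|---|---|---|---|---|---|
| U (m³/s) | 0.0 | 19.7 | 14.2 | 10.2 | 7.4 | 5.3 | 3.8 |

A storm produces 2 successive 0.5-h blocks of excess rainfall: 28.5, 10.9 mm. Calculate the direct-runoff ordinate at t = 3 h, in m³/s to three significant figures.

Q ≈ 16.6 m³/s

By discrete convolution, Q_j = Σ (P_i / 10 mm) · U_{j−i}.
At t = 3 h (j=6): Q = (28.5/10)·3.8 + (10.9/10)·5.3 = 16.6 m³/s.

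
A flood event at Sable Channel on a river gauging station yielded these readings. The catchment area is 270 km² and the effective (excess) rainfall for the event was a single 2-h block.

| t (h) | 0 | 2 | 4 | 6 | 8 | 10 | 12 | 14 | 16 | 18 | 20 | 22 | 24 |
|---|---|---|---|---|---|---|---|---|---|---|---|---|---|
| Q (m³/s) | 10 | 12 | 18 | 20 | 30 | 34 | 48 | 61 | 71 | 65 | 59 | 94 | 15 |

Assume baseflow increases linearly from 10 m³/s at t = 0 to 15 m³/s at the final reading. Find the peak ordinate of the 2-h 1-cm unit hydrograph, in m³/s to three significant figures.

Direct runoff: 0.00, 1.58, 7.17, 8.75, 18.33, 21.92, 35.50, 48.08, 57.67, 51.25, 44.83, 79.42, 0.00 m³/s; ΣQ_DR = 374.5 m³/s, peak = 79.42 m³/s.
Runoff depth d = ΣQ_DR·Δt / A = 374.5 × 7200 / (270 km²) = 9.987 mm.
The 1-cm UH is the DRH scaled by (10 mm)/d, so U_p = 79.42 × 10/9.987 = 79.5 m³/s.

U_p ≈ 79.5 m³/s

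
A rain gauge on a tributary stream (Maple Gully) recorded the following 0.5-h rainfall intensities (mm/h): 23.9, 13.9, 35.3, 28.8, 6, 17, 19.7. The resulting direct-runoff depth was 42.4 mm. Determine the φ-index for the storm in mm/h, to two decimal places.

φ ≈ 8.97 mm/h

Only the 6 blocks with intensity above φ contribute runoff: 23.9, 13.9, 35.3, 28.8, 17, 19.7 mm/h.
Σ(I−φ)·Δt = d  ⇒  (23.9+13.9+35.3+28.8+17+19.7 − 6φ)·0.5 = 42.4
φ = (138.6 − 42.4/0.5) / 6 = 8.97 mm/h.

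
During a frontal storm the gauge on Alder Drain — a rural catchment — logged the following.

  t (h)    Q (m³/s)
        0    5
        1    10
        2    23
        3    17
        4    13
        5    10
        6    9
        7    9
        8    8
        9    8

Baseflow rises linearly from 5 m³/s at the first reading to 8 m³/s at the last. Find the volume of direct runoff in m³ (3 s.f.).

Direct-runoff ordinates (Q − Q_b): 0.00, 4.67, 17.33, 11.00, 6.67, 3.33, 2.00, 1.67, 0.33, 0.00 m³/s.
ΣQ_DR = 47.00 m³/s.
With Δt = 1 h = 3600 s, V = ΣQ_DR · Δt = 47.00 × 3600 = 1.69 × 10^5 m³.

V ≈ 1.69 × 10^5 m³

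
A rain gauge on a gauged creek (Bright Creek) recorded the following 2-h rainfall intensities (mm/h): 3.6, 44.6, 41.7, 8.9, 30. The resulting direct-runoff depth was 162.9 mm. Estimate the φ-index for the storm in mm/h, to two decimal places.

φ ≈ 11.62 mm/h

Only the 3 blocks with intensity above φ contribute runoff: 44.6, 41.7, 30 mm/h.
Σ(I−φ)·Δt = d  ⇒  (44.6+41.7+30 − 3φ)·2 = 162.9
φ = (116.3 − 162.9/2) / 3 = 11.62 mm/h.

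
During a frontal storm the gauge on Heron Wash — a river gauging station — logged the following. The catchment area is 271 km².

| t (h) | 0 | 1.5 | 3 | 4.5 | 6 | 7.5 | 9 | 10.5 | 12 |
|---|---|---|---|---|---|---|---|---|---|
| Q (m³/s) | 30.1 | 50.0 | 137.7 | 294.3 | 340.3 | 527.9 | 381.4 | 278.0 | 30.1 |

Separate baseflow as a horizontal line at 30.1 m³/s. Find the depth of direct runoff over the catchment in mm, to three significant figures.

d ≈ 35.8 mm

Direct runoff: 0.0, 19.9, 107.6, 264.2, 310.2, 497.8, 351.3, 247.9, 0.0 m³/s; ΣQ_DR = 1799 m³/s.
V = ΣQ_DR · Δt = 1799 × 5400 s = 9.714 × 10^6 m³.
Over A = 271 km², depth = V / A = 35.8 mm.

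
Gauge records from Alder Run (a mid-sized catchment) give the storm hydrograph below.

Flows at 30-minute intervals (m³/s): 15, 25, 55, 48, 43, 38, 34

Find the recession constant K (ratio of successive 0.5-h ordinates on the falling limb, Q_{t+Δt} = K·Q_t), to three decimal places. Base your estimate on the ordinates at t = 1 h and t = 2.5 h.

Using the recession-limb readings at t = 1 h and t = 2.5 h: Q falls from 55 to 38 m³/s over 3 intervals.
K = (Q₂/Q₁)^(1/3) = (38/55)^(1/3) = 0.884.

K ≈ 0.884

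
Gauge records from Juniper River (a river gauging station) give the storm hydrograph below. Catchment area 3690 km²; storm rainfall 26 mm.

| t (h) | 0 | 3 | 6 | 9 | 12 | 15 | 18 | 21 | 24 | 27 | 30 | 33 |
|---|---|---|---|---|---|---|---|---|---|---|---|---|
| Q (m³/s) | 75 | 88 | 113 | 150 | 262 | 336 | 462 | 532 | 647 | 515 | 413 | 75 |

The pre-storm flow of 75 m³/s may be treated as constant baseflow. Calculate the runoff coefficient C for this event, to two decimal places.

ΣQ_DR = 2768 m³/s; V = ΣQ_DR·Δt = 2.989 × 10^7 m³.
Runoff depth d = V / A = 8.101 mm.
C = d / P = 8.101 / 26 = 0.31.

C ≈ 0.31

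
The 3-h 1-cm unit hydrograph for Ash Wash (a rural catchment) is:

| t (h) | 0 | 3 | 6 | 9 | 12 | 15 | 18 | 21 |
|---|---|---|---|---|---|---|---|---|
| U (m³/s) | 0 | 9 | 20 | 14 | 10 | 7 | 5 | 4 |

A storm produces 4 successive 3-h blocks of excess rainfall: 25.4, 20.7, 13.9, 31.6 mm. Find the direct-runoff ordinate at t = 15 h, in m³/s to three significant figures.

Q ≈ 121 m³/s

By discrete convolution, Q_j = Σ (P_i / 10 mm) · U_{j−i}.
At t = 15 h (j=5): Q = (25.4/10)·7 + (20.7/10)·10 + (13.9/10)·14 + (31.6/10)·20 = 121 m³/s.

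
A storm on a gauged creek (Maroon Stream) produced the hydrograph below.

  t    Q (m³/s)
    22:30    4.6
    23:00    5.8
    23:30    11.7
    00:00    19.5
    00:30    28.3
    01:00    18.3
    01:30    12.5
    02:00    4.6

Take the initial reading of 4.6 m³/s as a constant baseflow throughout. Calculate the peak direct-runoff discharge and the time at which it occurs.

Subtracting baseflow gives direct-runoff ordinates: 0.0, 1.2, 7.1, 14.9, 23.7, 13.7, 7.9, 0.0 m³/s.
The maximum is 23.7 m³/s, occurring at the reading for t = 00:30.

Q_p = 23.7 m³/s at t = 00:30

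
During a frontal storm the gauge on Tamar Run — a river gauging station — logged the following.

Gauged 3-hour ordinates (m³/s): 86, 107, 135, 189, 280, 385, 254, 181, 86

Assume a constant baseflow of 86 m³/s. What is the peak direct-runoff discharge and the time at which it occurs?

Q_p = 299.0 m³/s at t = 15 h

Subtracting baseflow gives direct-runoff ordinates: 0.0, 21.0, 49.0, 103.0, 194.0, 299.0, 168.0, 95.0, 0.0 m³/s.
The maximum is 299.0 m³/s, occurring at the reading for t = 15 h.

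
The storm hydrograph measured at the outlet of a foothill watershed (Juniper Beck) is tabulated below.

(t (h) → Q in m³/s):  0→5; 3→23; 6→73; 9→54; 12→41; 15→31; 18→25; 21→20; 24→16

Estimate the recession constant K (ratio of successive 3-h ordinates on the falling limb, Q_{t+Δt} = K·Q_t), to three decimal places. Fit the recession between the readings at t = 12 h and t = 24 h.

K ≈ 0.790

Using the recession-limb readings at t = 12 h and t = 24 h: Q falls from 41 to 16 m³/s over 4 intervals.
K = (Q₂/Q₁)^(1/4) = (16/41)^(1/4) = 0.790.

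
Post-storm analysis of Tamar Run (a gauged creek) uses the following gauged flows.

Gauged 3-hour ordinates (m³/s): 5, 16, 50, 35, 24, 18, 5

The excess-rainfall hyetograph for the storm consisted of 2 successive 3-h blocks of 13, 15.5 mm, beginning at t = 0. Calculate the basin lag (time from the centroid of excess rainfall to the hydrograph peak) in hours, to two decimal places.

t_L ≈ 2.87 h

Centroid of excess rainfall: t_c = Σ P_i·t̄_i / ΣP_i = 3.1316 h (block centres at 1.5, 4.5 h).
Hydrograph peak occurs at t = 6 h, so basin lag t_L = 6 − 3.1316 = 2.87 h.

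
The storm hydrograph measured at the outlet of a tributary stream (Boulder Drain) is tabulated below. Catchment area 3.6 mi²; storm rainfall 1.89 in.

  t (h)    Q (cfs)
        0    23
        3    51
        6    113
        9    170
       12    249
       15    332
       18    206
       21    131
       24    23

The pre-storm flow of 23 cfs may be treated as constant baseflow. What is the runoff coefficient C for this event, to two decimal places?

ΣQ_DR = 1091 cfs; V = ΣQ_DR·Δt = 1.178 × 10^7 ft³.
Runoff depth d = V / A = 1.409 in.
C = d / P = 1.409 / 1.89 = 0.75.

C ≈ 0.75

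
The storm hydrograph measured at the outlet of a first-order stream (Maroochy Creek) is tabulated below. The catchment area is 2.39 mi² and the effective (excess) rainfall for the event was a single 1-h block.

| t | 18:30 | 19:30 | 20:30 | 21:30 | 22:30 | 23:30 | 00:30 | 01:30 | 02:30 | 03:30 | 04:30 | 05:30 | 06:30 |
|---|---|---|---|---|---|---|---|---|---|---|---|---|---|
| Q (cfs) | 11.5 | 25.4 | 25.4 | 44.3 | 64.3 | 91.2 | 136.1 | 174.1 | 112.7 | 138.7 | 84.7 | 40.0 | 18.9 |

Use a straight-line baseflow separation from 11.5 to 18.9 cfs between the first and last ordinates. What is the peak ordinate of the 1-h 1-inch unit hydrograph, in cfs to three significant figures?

Direct runoff: 0.00, 13.28, 12.67, 30.95, 50.33, 76.62, 120.90, 158.28, 96.27, 121.65, 67.03, 21.72, 0.00 cfs; ΣQ_DR = 769.7 cfs, peak = 158.28 cfs.
Runoff depth d = ΣQ_DR·Δt / A = 769.7 × 3600 / (2.39 mi²) = 0.4990 in.
The 1-inch UH is the DRH scaled by (1 in)/d, so U_p = 158.28 × 1/0.4990 = 317 cfs.

U_p ≈ 317 cfs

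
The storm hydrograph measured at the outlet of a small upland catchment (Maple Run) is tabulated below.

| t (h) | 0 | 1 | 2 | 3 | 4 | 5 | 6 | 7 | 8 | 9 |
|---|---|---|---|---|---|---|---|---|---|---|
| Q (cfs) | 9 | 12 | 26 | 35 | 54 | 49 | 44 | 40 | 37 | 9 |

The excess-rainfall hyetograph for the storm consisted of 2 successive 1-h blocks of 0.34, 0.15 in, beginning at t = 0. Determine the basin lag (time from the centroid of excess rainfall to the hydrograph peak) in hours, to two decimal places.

Centroid of excess rainfall: t_c = Σ P_i·t̄_i / ΣP_i = 0.8061 h (block centres at 0.5, 1.5 h).
Hydrograph peak occurs at t = 4 h, so basin lag t_L = 4 − 0.8061 = 3.19 h.

t_L ≈ 3.19 h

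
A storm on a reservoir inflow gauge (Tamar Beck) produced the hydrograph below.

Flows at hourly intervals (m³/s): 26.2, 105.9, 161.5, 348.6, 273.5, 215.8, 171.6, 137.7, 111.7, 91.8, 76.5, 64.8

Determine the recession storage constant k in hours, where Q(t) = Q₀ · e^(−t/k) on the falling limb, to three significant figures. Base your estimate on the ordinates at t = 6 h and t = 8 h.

k ≈ 4.66 h

On the falling limb, Q drops from 171.6 to 111.7 m³/s between t = 6 h and t = 8 h (Δt = 2 h).
k = −Δt / ln(Q₂/Q₁) = −2 / ln(111.7/171.6) = 4.66 h.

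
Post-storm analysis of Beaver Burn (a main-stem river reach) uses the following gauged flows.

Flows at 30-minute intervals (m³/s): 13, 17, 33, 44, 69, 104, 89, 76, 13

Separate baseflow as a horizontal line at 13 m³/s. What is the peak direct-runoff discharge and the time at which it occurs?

Subtracting baseflow gives direct-runoff ordinates: 0.0, 4.0, 20.0, 31.0, 56.0, 91.0, 76.0, 63.0, 0.0 m³/s.
The maximum is 91.0 m³/s, occurring at the reading for t = 2.5 h.

Q_p = 91.0 m³/s at t = 2.5 h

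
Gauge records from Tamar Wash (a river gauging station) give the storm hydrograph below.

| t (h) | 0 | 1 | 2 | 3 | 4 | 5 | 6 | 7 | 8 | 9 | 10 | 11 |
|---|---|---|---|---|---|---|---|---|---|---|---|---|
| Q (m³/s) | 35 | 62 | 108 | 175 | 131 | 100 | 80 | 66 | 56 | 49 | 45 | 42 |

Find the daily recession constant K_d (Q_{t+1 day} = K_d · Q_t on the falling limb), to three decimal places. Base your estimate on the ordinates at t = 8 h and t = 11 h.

K_d ≈ 0.100

Between t = 8 h and t = 11 h the flow falls from 56 to 42 m³/s over 3×1 h = 3 h.
Per-interval ratio K = (42/56)^(1/3) = 0.9086; K_d = K^(24/1) = 0.100.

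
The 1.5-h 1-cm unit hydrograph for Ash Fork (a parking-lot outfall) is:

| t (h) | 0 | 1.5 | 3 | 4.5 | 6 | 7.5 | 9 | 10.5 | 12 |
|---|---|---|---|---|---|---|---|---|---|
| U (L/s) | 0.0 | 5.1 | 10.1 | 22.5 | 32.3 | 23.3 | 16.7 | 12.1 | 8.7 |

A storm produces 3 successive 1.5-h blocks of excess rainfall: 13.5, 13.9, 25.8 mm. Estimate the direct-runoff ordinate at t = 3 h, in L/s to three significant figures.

By discrete convolution, Q_j = Σ (P_i / 10 mm) · U_{j−i}.
At t = 3 h (j=2): Q = (13.5/10)·10.1 + (13.9/10)·5.1 + (25.8/10)·0.0 = 20.7 L/s.

Q ≈ 20.7 L/s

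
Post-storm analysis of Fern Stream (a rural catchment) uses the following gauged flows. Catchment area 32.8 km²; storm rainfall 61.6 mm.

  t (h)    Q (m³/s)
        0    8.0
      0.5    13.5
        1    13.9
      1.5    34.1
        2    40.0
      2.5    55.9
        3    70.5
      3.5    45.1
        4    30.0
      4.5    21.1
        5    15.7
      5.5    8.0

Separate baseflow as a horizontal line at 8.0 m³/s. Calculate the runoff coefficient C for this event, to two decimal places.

C ≈ 0.23

ΣQ_DR = 259.8 m³/s; V = ΣQ_DR·Δt = 4.676 × 10^5 m³.
Runoff depth d = V / A = 14.26 mm.
C = d / P = 14.26 / 61.6 = 0.23.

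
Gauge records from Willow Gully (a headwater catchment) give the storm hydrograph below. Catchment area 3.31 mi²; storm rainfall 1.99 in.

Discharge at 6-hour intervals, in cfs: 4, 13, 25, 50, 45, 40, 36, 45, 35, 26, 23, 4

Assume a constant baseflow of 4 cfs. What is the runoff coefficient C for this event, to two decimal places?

C ≈ 0.42

ΣQ_DR = 298.0 cfs; V = ΣQ_DR·Δt = 6.437 × 10^6 ft³.
Runoff depth d = V / A = 0.8371 in.
C = d / P = 0.8371 / 1.99 = 0.42.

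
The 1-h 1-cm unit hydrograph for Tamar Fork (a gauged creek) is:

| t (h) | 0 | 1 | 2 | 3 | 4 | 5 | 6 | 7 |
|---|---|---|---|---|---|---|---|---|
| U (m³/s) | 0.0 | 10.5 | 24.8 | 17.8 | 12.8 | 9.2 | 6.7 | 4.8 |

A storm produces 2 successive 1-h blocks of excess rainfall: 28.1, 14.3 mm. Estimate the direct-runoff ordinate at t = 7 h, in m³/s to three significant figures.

Q ≈ 23.1 m³/s

By discrete convolution, Q_j = Σ (P_i / 10 mm) · U_{j−i}.
At t = 7 h (j=7): Q = (28.1/10)·4.8 + (14.3/10)·6.7 = 23.1 m³/s.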